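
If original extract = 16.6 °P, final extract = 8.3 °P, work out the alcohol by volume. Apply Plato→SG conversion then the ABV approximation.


SG = 259/(259 − P);  ABV = (OG − FG)·131.25
OG = 259/(259 − 16.6) = 1.0685
FG = 259/(259 − 8.3) = 1.0331
ABV = (1.0685 − 1.0331)·131.25

4.6429 % ABV


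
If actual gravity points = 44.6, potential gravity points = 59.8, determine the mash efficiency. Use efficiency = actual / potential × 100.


efficiency = 44.6 / 59.8 × 100

74.5819 %


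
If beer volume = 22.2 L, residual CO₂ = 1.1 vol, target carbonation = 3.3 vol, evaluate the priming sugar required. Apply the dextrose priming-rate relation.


sugar = (target − residual)·4.0·V
sugar = (3.3 − 1.1)·4.0·22.2

195.3600 g


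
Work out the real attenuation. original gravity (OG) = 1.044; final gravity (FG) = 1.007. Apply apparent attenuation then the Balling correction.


AA = (OG−FG)/(OG−1)·100;  RA = AA·0.8192
AA = (1.044 − 1.007)/(1.044 − 1)·100 = 84.0909
RA = 84.0909·0.8192

68.8873 %


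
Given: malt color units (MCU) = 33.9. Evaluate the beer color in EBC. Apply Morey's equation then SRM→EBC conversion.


SRM = 1.4922·MCU^0.6859;  EBC = SRM·1.97
SRM = 1.4922·33.9^0.6859 = 16.7260
EBC = 16.7260·1.97

32.9501 EBC


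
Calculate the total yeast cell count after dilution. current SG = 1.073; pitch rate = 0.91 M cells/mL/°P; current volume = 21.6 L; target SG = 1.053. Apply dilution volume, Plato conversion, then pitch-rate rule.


V_w = V·((SG_c−1)/(SG_t−1)−1);  °P = 259 − 259/SG_t;  cells = rate·(V+V_w)·°P
V_w = 21.6·((1.073−1)/(1.053−1)−1) = 8.1509
V_final = 21.6 + 8.1509 = 29.7509
°P = 259 − 259/1.053 = 13.0361
cells = 0.91·29.7509·13.0361

352.9307 billion cells


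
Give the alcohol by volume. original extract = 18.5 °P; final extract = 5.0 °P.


SG = 259/(259 − P);  ABV = (OG − FG)·131.25
OG = 259/(259 − 18.5) = 1.0769
FG = 259/(259 − 5.0) = 1.0197
ABV = (1.0769 − 1.0197)·131.25

7.5125 % ABV


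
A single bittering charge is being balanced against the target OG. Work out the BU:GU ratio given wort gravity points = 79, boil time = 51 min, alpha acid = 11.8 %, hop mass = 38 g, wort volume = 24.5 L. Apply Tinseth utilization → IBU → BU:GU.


U = 1.65·0.000125^(GP/1000)·(1−e^(−0.04t))/4.15;  IBU = (α/100)·m·U·1000/V;  BU:GU = IBU/GP
U = 1.65·0.000125^(79/1000)·(1−e^(−0.04·51))/4.15 = 0.1701
IBU = (11.8/100)·38·0.1701·1000/24.5 = 31.1241
BU:GU = 31.1241/79

0.3940


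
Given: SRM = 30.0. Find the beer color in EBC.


EBC = SRM · 1.97
EBC = 30.0 · 1.97

59.1000 EBC


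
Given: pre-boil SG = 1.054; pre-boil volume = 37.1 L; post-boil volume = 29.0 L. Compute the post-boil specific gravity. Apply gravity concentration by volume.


SG_post = 1 + (SG_pre − 1)·V_pre/V_post
pts_pre = (1.054 − 1)·1000 = 54.0000
pts_post = 54.0000·37.1/29.0 = 69.0828
SG_post = 1 + 69.0828/1000

1.0691


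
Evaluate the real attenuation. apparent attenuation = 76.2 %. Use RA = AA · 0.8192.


RA = 76.2 · 0.8192

62.4230 %


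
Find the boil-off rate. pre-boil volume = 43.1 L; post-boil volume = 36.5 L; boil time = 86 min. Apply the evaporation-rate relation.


rate = (V_pre − V_post) / (t_min/60)
rate = (43.1 − 36.5) / (86/60)

4.6047 L/hr


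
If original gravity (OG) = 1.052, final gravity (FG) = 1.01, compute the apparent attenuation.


AA = (OG − FG)/(OG − 1) · 100
AA = (1.052 − 1.01)/(1.052 − 1) · 100

80.7692 %


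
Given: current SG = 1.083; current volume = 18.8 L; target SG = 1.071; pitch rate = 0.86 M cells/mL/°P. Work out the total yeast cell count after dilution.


V_w = V·((SG_c−1)/(SG_t−1)−1);  °P = 259 − 259/SG_t;  cells = rate·(V+V_w)·°P
V_w = 18.8·((1.083−1)/(1.071−1)−1) = 3.1775
V_final = 18.8 + 3.1775 = 21.9775
°P = 259 − 259/1.071 = 17.1699
cells = 0.86·21.9775·17.1699

324.5224 billion cells


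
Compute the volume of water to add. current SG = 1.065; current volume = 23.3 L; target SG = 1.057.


V_water = V·((SG_curr − 1)/(SG_target − 1) − 1)
V_water = 23.3·((1.065 − 1)/(1.057 − 1) − 1)

3.2702 L


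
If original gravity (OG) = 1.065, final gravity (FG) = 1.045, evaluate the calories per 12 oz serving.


ABW = (OG−FG)·131.25·0.79/FG;  °P = 259 − 259/SG (for OG→OE and FG→AE);  RE = 0.1808·OE + 0.8192·AE;  Cal = (6.9·ABW + 4·(RE−0.1))·FG·3.55
ABW = (1.065 − 1.045)·131.25·0.79/1.045 = 1.9844
OE = 259 − 259/1.065 = 15.8075 °P
AE = 259 − 259/1.045 = 11.1531 °P
RE = 0.1808·15.8075 + 0.8192·11.1531 = 11.9946 °P
Cal = (6.9·1.9844 + 4·(11.9946−0.1))·1.045·3.55

227.3009 kcal


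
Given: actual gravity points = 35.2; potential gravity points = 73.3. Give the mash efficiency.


efficiency = actual / potential × 100
efficiency = 35.2 / 73.3 × 100

48.0218 %


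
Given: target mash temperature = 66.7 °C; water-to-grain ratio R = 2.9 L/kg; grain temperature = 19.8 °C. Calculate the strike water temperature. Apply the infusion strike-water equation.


T_strike = (0.41/R)·(T_mash − T_grain) + T_mash
T_strike = (0.41/2.9)·(66.7 − 19.8) + 66.7

73.3307 °C


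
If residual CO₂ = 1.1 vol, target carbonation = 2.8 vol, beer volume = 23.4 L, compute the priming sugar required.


sugar = (target − residual)·4.0·V
sugar = (2.8 − 1.1)·4.0·23.4

159.1200 g


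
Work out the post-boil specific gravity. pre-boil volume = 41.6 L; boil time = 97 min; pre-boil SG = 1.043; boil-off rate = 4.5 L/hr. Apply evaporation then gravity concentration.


V_post = V_pre − rate·(t/60);  SG_post = 1 + (SG_pre−1)·V_pre/V_post
V_post = 41.6 − 4.5·(97/60) = 34.3250
SG_post = 1 + (1.043 − 1)·41.6/34.3250

1.0521


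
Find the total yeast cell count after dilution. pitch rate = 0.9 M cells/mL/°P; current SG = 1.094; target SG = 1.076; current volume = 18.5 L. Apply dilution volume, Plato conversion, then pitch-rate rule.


V_w = V·((SG_c−1)/(SG_t−1)−1);  °P = 259 − 259/SG_t;  cells = rate·(V+V_w)·°P
V_w = 18.5·((1.094−1)/(1.076−1)−1) = 4.3816
V_final = 18.5 + 4.3816 = 22.8816
°P = 259 − 259/1.076 = 18.2937
cells = 0.9·22.8816·18.2937

376.7295 billion cells


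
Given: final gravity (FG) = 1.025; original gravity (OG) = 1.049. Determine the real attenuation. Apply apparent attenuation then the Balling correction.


AA = (OG−FG)/(OG−1)·100;  RA = AA·0.8192
AA = (1.049 − 1.025)/(1.049 − 1)·100 = 48.9796
RA = 48.9796·0.8192

40.1241 %


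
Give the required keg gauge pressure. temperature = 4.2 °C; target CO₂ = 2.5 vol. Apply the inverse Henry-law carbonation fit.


psi = vols/(0.01821 + 0.09011·e^(−0.04·T)) − 14.695
psi = 2.5/(0.01821 + 0.09011·e^(−0.04·4.2)) − 14.695

11.7923 psi


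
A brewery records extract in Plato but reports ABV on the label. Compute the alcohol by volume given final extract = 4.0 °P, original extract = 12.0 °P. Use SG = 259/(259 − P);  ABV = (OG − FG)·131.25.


OG = 259/(259 − 12.0) = 1.0486
FG = 259/(259 − 4.0) = 1.0157
ABV = (1.0486 − 1.0157)·131.25

4.3177 % ABV


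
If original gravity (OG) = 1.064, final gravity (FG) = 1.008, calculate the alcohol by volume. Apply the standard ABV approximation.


ABV = (OG − FG) · 131.25
ABV = (1.064 − 1.008) · 131.25

7.3500 % ABV


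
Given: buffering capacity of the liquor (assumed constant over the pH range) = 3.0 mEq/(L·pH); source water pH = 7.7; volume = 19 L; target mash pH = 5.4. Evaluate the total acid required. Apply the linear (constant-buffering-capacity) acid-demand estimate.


acid = buffering capacity · (pH_source − pH_target) · V
acid = 3.0 · (7.7 − 5.4) · 19

131.1000 mEq


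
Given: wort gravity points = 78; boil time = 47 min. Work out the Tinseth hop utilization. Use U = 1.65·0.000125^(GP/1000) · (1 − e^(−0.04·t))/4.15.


bigness = 1.65·0.000125^(78/1000) = 0.8185
boil_factor = (1 − e^(−0.04·47))/4.15 = 0.2042
U = 0.8185 · 0.2042

0.1671


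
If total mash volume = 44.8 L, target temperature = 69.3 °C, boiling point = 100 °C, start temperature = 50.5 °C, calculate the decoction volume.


V_dec = V_total·(T_target − T_start)/(T_boil − T_start)
V_dec = 44.8·(69.3 − 50.5)/(100 − 50.5)

17.0149 L


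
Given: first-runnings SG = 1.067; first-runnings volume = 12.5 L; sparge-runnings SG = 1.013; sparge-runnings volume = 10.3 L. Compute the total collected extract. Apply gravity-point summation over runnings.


total = Σ (SG_i − 1)·1000·V_i
first = (1.067 − 1)·1000·12.5 = 837.5000
sparge = (1.013 − 1)·1000·10.3 = 133.9000
total = 837.5000 + 133.9000

971.4000 gravity·L


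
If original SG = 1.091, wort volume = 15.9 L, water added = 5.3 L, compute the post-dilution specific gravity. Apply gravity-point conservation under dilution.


SG_new = 1 + (SG_old − 1)·V_old/(V_old + V_water)
pts = (1.091 − 1)·1000·15.9/(15.9 + 5.3) = 68.2500
SG_new = 1 + 68.2500/1000

1.0682


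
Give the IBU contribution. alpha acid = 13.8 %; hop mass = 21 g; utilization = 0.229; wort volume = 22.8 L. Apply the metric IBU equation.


IBU = (α/100)·mass·U·1000 / V
IBU = (13.8/100)·21·0.229·1000 / 22.8

29.1071 IBU


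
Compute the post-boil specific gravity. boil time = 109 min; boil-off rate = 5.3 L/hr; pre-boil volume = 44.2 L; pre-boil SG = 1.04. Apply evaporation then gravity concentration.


V_post = V_pre − rate·(t/60);  SG_post = 1 + (SG_pre−1)·V_pre/V_post
V_post = 44.2 − 5.3·(109/60) = 34.5717
SG_post = 1 + (1.04 − 1)·44.2/34.5717

1.0511


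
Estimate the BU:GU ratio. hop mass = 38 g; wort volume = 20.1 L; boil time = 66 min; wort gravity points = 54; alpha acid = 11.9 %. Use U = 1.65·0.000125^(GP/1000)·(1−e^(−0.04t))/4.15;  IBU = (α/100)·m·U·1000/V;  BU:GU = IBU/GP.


U = 1.65·0.000125^(54/1000)·(1−e^(−0.04·66))/4.15 = 0.2273
IBU = (11.9/100)·38·0.2273·1000/20.1 = 51.1270
BU:GU = 51.1270/54

0.9468


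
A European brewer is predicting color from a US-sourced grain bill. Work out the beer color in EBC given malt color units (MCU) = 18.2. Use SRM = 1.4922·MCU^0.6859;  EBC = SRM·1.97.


SRM = 1.4922·18.2^0.6859 = 10.9172
EBC = 10.9172·1.97

21.5068 EBC


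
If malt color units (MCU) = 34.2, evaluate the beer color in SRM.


SRM = 1.4922 · MCU^0.6859
SRM = 1.4922 · 34.2^0.6859

16.8273 SRM


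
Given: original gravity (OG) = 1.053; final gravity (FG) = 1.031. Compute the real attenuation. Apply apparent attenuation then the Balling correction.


AA = (OG−FG)/(OG−1)·100;  RA = AA·0.8192
AA = (1.053 − 1.031)/(1.053 − 1)·100 = 41.5094
RA = 41.5094·0.8192

34.0045 %


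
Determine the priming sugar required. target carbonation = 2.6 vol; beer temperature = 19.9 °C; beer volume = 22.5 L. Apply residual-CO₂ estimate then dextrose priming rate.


residual = 14.695·(0.01821 + 0.09011·e^(−0.04·T));  sugar = (target − residual)·4.0·V
residual = 14.695·(0.01821 + 0.09011·e^(−0.04·19.9)) = 0.8650
sugar = (2.6 − 0.8650)·4.0·22.5

156.1530 g


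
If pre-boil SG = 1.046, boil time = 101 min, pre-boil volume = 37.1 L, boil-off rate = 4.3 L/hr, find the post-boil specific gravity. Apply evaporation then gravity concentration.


V_post = V_pre − rate·(t/60);  SG_post = 1 + (SG_pre−1)·V_pre/V_post
V_post = 37.1 − 4.3·(101/60) = 29.8617
SG_post = 1 + (1.046 − 1)·37.1/29.8617

1.0572


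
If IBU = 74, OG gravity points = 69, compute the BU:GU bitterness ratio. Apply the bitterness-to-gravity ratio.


BU:GU = IBU / OG_points
BU:GU = 74 / 69

1.0725


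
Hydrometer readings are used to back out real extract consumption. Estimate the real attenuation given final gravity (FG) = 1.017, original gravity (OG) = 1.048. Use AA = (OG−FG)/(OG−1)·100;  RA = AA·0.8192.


AA = (1.048 − 1.017)/(1.048 − 1)·100 = 64.5833
RA = 64.5833·0.8192

52.9067 %


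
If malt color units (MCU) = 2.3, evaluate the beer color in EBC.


SRM = 1.4922·MCU^0.6859;  EBC = SRM·1.97
SRM = 1.4922·2.3^0.6859 = 2.6420
EBC = 2.6420·1.97

5.2048 EBC


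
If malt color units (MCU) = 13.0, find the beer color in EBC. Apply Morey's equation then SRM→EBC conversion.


SRM = 1.4922·MCU^0.6859;  EBC = SRM·1.97
SRM = 1.4922·13.0^0.6859 = 8.6672
EBC = 8.6672·1.97

17.0745 EBC


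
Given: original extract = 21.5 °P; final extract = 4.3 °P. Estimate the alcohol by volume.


SG = 259/(259 − P);  ABV = (OG − FG)·131.25
OG = 259/(259 − 21.5) = 1.0905
FG = 259/(259 − 4.3) = 1.0169
ABV = (1.0905 − 1.0169)·131.25

9.6657 % ABV


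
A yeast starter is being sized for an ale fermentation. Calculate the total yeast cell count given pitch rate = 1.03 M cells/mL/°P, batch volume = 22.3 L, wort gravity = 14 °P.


cells (billions) = rate · V_L · °P
cells = 1.03 · 22.3 · 14

321.5660 billion cells


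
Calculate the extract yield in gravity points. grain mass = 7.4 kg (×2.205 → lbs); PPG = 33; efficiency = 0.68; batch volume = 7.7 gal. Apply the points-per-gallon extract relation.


points = lbs × PPG × eff / vol
lbs = 7.4 × 2.205 = 16.3170
points = 16.3170 × 33 × 0.68 / 7.7

47.5524 points


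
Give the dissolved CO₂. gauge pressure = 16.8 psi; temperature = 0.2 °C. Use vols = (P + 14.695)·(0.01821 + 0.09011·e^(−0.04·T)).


vols = (16.8 + 14.695)·(0.01821 + 0.09011·e^(−0.04·0.2))

3.3889 volumes


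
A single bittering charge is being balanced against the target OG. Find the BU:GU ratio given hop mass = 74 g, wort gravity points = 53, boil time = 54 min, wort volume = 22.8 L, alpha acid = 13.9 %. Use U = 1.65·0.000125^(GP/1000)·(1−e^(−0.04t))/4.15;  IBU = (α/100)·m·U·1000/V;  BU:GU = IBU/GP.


U = 1.65·0.000125^(53/1000)·(1−e^(−0.04·54))/4.15 = 0.2185
IBU = (13.9/100)·74·0.2185·1000/22.8 = 98.5525
BU:GU = 98.5525/53

1.8595


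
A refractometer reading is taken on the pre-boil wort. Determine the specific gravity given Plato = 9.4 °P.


SG = 259/(259 − P)
SG = 259/(259 − 9.4)

1.0377


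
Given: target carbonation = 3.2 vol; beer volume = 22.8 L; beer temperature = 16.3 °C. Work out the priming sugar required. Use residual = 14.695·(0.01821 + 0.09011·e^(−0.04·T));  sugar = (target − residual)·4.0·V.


residual = 14.695·(0.01821 + 0.09011·e^(−0.04·16.3)) = 0.9575
sugar = (3.2 − 0.9575)·4.0·22.8

204.5169 g


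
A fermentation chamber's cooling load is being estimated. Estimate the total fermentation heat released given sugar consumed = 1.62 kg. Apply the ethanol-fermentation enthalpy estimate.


Q = m_sugar · 590 kJ/kg
Q = 1.62 · 590

955.8000 kJ


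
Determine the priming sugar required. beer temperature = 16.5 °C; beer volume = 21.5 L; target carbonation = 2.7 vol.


residual = 14.695·(0.01821 + 0.09011·e^(−0.04·T));  sugar = (target − residual)·4.0·V
residual = 14.695·(0.01821 + 0.09011·e^(−0.04·16.5)) = 0.9520
sugar = (2.7 − 0.9520)·4.0·21.5

150.3286 g


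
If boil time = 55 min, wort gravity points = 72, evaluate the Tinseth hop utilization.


U = 1.65·0.000125^(GP/1000) · (1 − e^(−0.04·t))/4.15
bigness = 1.65·0.000125^(72/1000) = 0.8639
boil_factor = (1 − e^(−0.04·55))/4.15 = 0.2143
U = 0.8639 · 0.2143

0.1851


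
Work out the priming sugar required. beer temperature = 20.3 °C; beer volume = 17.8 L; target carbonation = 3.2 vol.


residual = 14.695·(0.01821 + 0.09011·e^(−0.04·T));  sugar = (target − residual)·4.0·V
residual = 14.695·(0.01821 + 0.09011·e^(−0.04·20.3)) = 0.8555
sugar = (3.2 − 0.8555)·4.0·17.8

166.9295 g


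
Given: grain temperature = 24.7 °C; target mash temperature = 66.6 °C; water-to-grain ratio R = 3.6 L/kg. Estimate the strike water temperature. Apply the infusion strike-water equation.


T_strike = (0.41/R)·(T_mash − T_grain) + T_mash
T_strike = (0.41/3.6)·(66.6 − 24.7) + 66.6

71.3719 °C


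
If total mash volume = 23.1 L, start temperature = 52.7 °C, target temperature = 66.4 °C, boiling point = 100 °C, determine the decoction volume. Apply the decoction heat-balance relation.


V_dec = V_total·(T_target − T_start)/(T_boil − T_start)
V_dec = 23.1·(66.4 − 52.7)/(100 − 52.7)

6.6907 L


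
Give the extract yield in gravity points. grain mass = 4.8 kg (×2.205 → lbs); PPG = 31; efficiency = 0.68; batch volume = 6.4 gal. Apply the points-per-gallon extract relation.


points = lbs × PPG × eff / vol
lbs = 4.8 × 2.205 = 10.5840
points = 10.5840 × 31 × 0.68 / 6.4

34.8610 points


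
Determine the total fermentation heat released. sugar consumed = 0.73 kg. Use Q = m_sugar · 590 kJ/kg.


Q = 0.73 · 590

430.7000 kJ


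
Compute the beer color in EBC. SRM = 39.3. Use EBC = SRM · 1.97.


EBC = 39.3 · 1.97

77.4210 EBC


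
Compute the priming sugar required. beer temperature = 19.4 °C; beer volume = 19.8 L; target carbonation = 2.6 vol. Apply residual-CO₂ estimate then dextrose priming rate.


residual = 14.695·(0.01821 + 0.09011·e^(−0.04·T));  sugar = (target − residual)·4.0·V
residual = 14.695·(0.01821 + 0.09011·e^(−0.04·19.4)) = 0.8770
sugar = (2.6 − 0.8770)·4.0·19.8

136.4589 g


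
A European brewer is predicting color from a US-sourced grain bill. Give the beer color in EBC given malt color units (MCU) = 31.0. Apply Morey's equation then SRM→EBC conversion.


SRM = 1.4922·MCU^0.6859;  EBC = SRM·1.97
SRM = 1.4922·31.0^0.6859 = 15.7308
EBC = 15.7308·1.97

30.9898 EBC


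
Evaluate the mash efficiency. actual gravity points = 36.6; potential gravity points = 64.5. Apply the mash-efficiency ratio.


efficiency = actual / potential × 100
efficiency = 36.6 / 64.5 × 100

56.7442 %


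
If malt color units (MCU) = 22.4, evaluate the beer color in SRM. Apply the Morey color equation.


SRM = 1.4922 · MCU^0.6859
SRM = 1.4922 · 22.4^0.6859

12.5882 SRM


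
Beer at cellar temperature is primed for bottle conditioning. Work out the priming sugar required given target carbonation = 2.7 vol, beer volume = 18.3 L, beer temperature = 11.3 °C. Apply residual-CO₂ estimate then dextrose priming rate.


residual = 14.695·(0.01821 + 0.09011·e^(−0.04·T));  sugar = (target − residual)·4.0·V
residual = 14.695·(0.01821 + 0.09011·e^(−0.04·11.3)) = 1.1102
sugar = (2.7 − 1.1102)·4.0·18.3

116.3708 g


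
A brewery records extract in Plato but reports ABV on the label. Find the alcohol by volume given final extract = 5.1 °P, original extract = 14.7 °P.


SG = 259/(259 − P);  ABV = (OG − FG)·131.25
OG = 259/(259 − 14.7) = 1.0602
FG = 259/(259 − 5.1) = 1.0201
ABV = (1.0602 − 1.0201)·131.25

5.2612 % ABV


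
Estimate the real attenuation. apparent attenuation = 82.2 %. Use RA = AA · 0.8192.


RA = 82.2 · 0.8192

67.3382 %


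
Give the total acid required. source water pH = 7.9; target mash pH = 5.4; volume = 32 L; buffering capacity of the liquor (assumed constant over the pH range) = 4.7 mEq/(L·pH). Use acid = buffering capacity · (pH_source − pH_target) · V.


acid = 4.7 · (7.9 − 5.4) · 32

376.0000 mEq


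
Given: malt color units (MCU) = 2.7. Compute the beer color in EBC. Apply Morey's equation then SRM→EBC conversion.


SRM = 1.4922·MCU^0.6859;  EBC = SRM·1.97
SRM = 1.4922·2.7^0.6859 = 2.9492
EBC = 2.9492·1.97

5.8099 EBC


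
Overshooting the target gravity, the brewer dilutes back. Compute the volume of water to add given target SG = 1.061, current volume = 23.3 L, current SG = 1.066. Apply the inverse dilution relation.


V_water = V·((SG_curr − 1)/(SG_target − 1) − 1)
V_water = 23.3·((1.066 − 1)/(1.061 − 1) − 1)

1.9098 L


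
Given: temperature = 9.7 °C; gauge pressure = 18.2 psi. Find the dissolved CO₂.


vols = (P + 14.695)·(0.01821 + 0.09011·e^(−0.04·T))
vols = (18.2 + 14.695)·(0.01821 + 0.09011·e^(−0.04·9.7))

2.6099 volumes


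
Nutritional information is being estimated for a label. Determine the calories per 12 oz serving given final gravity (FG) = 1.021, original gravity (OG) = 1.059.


ABW = (OG−FG)·131.25·0.79/FG;  °P = 259 − 259/SG (for OG→OE and FG→AE);  RE = 0.1808·OE + 0.8192·AE;  Cal = (6.9·ABW + 4·(RE−0.1))·FG·3.55
ABW = (1.059 − 1.021)·131.25·0.79/1.021 = 3.8591
OE = 259 − 259/1.059 = 14.4297 °P
AE = 259 − 259/1.021 = 5.3271 °P
RE = 0.1808·14.4297 + 0.8192·5.3271 = 6.9729 °P
Cal = (6.9·3.8591 + 4·(6.9729−0.1))·1.021·3.55

196.1575 kcal


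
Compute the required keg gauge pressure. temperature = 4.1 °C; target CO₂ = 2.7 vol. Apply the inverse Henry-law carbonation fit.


psi = vols/(0.01821 + 0.09011·e^(−0.04·T)) − 14.695
psi = 2.7/(0.01821 + 0.09011·e^(−0.04·4.1)) − 14.695

13.8191 psi


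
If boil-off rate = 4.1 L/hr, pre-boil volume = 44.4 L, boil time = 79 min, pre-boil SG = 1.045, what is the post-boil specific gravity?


V_post = V_pre − rate·(t/60);  SG_post = 1 + (SG_pre−1)·V_pre/V_post
V_post = 44.4 − 4.1·(79/60) = 39.0017
SG_post = 1 + (1.045 − 1)·44.4/39.0017

1.0512


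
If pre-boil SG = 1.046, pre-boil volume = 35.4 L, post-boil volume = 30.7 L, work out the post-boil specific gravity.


SG_post = 1 + (SG_pre − 1)·V_pre/V_post
pts_pre = (1.046 − 1)·1000 = 46.0000
pts_post = 46.0000·35.4/30.7 = 53.0423
SG_post = 1 + 53.0423/1000

1.0530


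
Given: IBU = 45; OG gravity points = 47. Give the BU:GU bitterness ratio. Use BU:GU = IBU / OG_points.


BU:GU = 45 / 47

0.9574


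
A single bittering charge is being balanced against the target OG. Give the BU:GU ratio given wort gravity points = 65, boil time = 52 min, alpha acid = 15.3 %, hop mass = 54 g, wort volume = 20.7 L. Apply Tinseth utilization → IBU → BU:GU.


U = 1.65·0.000125^(GP/1000)·(1−e^(−0.04t))/4.15;  IBU = (α/100)·m·U·1000/V;  BU:GU = IBU/GP
U = 1.65·0.000125^(65/1000)·(1−e^(−0.04·52))/4.15 = 0.1940
IBU = (15.3/100)·54·0.1940·1000/20.7 = 77.4270
BU:GU = 77.4270/65

1.1912


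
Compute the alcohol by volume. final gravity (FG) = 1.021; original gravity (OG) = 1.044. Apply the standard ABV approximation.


ABV = (OG − FG) · 131.25
ABV = (1.044 − 1.021) · 131.25

3.0188 % ABV


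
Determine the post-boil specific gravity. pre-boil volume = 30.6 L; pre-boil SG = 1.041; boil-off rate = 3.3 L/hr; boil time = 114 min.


V_post = V_pre − rate·(t/60);  SG_post = 1 + (SG_pre−1)·V_pre/V_post
V_post = 30.6 − 3.3·(114/60) = 24.3300
SG_post = 1 + (1.041 − 1)·30.6/24.3300

1.0516


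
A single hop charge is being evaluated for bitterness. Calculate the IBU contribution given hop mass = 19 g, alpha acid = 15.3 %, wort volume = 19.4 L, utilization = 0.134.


IBU = (α/100)·mass·U·1000 / V
IBU = (15.3/100)·19·0.134·1000 / 19.4

20.0793 IBU


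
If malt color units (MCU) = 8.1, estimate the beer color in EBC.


SRM = 1.4922·MCU^0.6859;  EBC = SRM·1.97
SRM = 1.4922·8.1^0.6859 = 6.2655
EBC = 6.2655·1.97

12.3431 EBC


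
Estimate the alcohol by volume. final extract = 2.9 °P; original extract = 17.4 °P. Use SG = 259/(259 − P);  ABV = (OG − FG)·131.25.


OG = 259/(259 − 17.4) = 1.0720
FG = 259/(259 − 2.9) = 1.0113
ABV = (1.0720 − 1.0113)·131.25

7.9664 % ABV


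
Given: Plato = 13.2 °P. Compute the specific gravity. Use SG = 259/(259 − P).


SG = 259/(259 − 13.2)

1.0537


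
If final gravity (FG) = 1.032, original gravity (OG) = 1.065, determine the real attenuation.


AA = (OG−FG)/(OG−1)·100;  RA = AA·0.8192
AA = (1.065 − 1.032)/(1.065 − 1)·100 = 50.7692
RA = 50.7692·0.8192

41.5902 %


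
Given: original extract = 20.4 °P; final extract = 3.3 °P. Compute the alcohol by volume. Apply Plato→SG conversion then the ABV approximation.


SG = 259/(259 − P);  ABV = (OG − FG)·131.25
OG = 259/(259 − 20.4) = 1.0855
FG = 259/(259 − 3.3) = 1.0129
ABV = (1.0855 − 1.0129)·131.25

9.5278 % ABV


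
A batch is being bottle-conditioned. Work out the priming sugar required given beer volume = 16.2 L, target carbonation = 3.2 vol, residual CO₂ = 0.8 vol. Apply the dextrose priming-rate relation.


sugar = (target − residual)·4.0·V
sugar = (3.2 − 0.8)·4.0·16.2

155.5200 g


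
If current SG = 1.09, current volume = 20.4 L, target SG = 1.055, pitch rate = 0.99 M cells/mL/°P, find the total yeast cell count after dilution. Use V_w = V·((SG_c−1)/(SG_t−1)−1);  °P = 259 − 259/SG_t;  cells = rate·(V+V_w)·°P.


V_w = 20.4·((1.09−1)/(1.055−1)−1) = 12.9818
V_final = 20.4 + 12.9818 = 33.3818
°P = 259 − 259/1.055 = 13.5024
cells = 0.99·33.3818·13.5024

446.2263 billion cells


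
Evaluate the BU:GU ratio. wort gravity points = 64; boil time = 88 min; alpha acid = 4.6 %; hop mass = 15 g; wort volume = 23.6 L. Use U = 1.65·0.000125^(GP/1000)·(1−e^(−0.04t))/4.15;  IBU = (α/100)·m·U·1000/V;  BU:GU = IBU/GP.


U = 1.65·0.000125^(64/1000)·(1−e^(−0.04·88))/4.15 = 0.2171
IBU = (4.6/100)·15·0.2171·1000/23.6 = 6.3464
BU:GU = 6.3464/64

0.0992


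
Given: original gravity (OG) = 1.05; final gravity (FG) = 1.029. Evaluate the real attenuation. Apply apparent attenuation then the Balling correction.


AA = (OG−FG)/(OG−1)·100;  RA = AA·0.8192
AA = (1.05 − 1.029)/(1.05 − 1)·100 = 42.0000
RA = 42.0000·0.8192

34.4064 %


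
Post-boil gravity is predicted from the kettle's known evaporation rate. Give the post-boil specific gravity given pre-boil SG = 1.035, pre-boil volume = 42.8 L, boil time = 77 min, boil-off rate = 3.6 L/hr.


V_post = V_pre − rate·(t/60);  SG_post = 1 + (SG_pre−1)·V_pre/V_post
V_post = 42.8 − 3.6·(77/60) = 38.1800
SG_post = 1 + (1.035 − 1)·42.8/38.1800

1.0392


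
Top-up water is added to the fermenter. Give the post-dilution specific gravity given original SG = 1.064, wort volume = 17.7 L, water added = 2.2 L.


SG_new = 1 + (SG_old − 1)·V_old/(V_old + V_water)
pts = (1.064 − 1)·1000·17.7/(17.7 + 2.2) = 56.9246
SG_new = 1 + 56.9246/1000

1.0569


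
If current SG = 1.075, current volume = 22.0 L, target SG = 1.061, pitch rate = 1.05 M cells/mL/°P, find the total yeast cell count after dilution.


V_w = V·((SG_c−1)/(SG_t−1)−1);  °P = 259 − 259/SG_t;  cells = rate·(V+V_w)·°P
V_w = 22.0·((1.075−1)/(1.061−1)−1) = 5.0492
V_final = 22.0 + 5.0492 = 27.0492
°P = 259 − 259/1.061 = 14.8907
cells = 1.05·27.0492·14.8907

422.9194 billion cells


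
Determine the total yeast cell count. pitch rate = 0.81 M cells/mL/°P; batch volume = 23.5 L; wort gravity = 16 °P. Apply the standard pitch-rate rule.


cells (billions) = rate · V_L · °P
cells = 0.81 · 23.5 · 16

304.5600 billion cells


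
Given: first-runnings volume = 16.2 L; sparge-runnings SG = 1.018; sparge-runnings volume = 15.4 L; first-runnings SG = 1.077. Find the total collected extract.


total = Σ (SG_i − 1)·1000·V_i
first = (1.077 − 1)·1000·16.2 = 1247.4000
sparge = (1.018 − 1)·1000·15.4 = 277.2000
total = 1247.4000 + 277.2000

1524.6000 gravity·L


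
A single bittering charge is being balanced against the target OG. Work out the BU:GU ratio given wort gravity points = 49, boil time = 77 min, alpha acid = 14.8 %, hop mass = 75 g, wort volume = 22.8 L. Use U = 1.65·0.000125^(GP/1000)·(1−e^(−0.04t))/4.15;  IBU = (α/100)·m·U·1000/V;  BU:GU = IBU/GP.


U = 1.65·0.000125^(49/1000)·(1−e^(−0.04·77))/4.15 = 0.2442
IBU = (14.8/100)·75·0.2442·1000/22.8 = 118.8884
BU:GU = 118.8884/49

2.4263


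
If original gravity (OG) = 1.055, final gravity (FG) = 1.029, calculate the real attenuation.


AA = (OG−FG)/(OG−1)·100;  RA = AA·0.8192
AA = (1.055 − 1.029)/(1.055 − 1)·100 = 47.2727
RA = 47.2727·0.8192

38.7258 %


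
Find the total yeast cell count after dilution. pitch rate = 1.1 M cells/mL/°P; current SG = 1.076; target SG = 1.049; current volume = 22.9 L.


V_w = V·((SG_c−1)/(SG_t−1)−1);  °P = 259 − 259/SG_t;  cells = rate·(V+V_w)·°P
V_w = 22.9·((1.076−1)/(1.049−1)−1) = 12.6184
V_final = 22.9 + 12.6184 = 35.5184
°P = 259 − 259/1.049 = 12.0982
cells = 1.1·35.5184·12.0982

472.6787 billion cells


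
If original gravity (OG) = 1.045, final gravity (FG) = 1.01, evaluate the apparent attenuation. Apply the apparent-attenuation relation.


AA = (OG − FG)/(OG − 1) · 100
AA = (1.045 − 1.01)/(1.045 − 1) · 100

77.7778 %


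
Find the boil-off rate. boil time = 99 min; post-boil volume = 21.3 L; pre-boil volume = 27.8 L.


rate = (V_pre − V_post) / (t_min/60)
rate = (27.8 − 21.3) / (99/60)

3.9394 L/hr


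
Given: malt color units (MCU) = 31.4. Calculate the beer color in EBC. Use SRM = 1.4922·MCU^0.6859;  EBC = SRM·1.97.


SRM = 1.4922·31.4^0.6859 = 15.8698
EBC = 15.8698·1.97

31.2635 EBC


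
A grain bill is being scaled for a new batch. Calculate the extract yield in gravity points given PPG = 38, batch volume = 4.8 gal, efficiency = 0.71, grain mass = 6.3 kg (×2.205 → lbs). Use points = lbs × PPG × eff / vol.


lbs = 6.3 × 2.205 = 13.8915
points = 13.8915 × 38 × 0.71 / 4.8

78.0818 points


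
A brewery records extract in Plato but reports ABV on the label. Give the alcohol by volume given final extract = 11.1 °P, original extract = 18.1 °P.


SG = 259/(259 − P);  ABV = (OG − FG)·131.25
OG = 259/(259 − 18.1) = 1.0751
FG = 259/(259 − 11.1) = 1.0448
ABV = (1.0751 − 1.0448)·131.25

3.9846 % ABV


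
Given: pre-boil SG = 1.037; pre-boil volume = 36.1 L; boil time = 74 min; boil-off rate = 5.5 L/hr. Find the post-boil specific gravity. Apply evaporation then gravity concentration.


V_post = V_pre − rate·(t/60);  SG_post = 1 + (SG_pre−1)·V_pre/V_post
V_post = 36.1 − 5.5·(74/60) = 29.3167
SG_post = 1 + (1.037 − 1)·36.1/29.3167

1.0456


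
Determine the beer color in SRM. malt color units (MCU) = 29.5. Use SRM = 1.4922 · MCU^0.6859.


SRM = 1.4922 · 29.5^0.6859

15.2047 SRM


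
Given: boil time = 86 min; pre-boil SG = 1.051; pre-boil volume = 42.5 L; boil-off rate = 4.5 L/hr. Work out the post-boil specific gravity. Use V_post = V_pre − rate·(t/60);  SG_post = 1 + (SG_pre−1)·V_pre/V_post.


V_post = 42.5 − 4.5·(86/60) = 36.0500
SG_post = 1 + (1.051 − 1)·42.5/36.0500

1.0601


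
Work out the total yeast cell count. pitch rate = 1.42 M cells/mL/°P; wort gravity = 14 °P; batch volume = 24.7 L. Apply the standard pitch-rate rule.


cells (billions) = rate · V_L · °P
cells = 1.42 · 24.7 · 14

491.0360 billion cells


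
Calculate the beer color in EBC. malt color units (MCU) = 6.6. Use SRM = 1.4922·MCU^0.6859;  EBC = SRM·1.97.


SRM = 1.4922·6.6^0.6859 = 5.4444
EBC = 5.4444·1.97

10.7255 EBC


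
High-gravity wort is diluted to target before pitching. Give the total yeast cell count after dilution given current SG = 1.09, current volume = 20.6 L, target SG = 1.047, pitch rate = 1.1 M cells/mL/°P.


V_w = V·((SG_c−1)/(SG_t−1)−1);  °P = 259 − 259/SG_t;  cells = rate·(V+V_w)·°P
V_w = 20.6·((1.09−1)/(1.047−1)−1) = 18.8468
V_final = 20.6 + 18.8468 = 39.4468
°P = 259 − 259/1.047 = 11.6266
cells = 1.1·39.4468·11.6266

504.4934 billion cells


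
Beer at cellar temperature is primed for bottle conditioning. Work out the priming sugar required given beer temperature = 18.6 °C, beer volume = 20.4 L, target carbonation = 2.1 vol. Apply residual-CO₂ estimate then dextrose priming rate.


residual = 14.695·(0.01821 + 0.09011·e^(−0.04·T));  sugar = (target − residual)·4.0·V
residual = 14.695·(0.01821 + 0.09011·e^(−0.04·18.6)) = 0.8969
sugar = (2.1 − 0.8969)·4.0·20.4

98.1769 g


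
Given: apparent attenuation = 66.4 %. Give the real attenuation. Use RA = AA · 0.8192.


RA = 66.4 · 0.8192

54.3949 %


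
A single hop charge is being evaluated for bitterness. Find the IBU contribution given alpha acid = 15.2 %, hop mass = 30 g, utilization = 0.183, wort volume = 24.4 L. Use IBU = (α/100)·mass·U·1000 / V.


IBU = (15.2/100)·30·0.183·1000 / 24.4

34.2000 IBU


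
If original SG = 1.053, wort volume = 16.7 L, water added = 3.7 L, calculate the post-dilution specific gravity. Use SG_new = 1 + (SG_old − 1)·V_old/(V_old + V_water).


pts = (1.053 − 1)·1000·16.7/(16.7 + 3.7) = 43.3873
SG_new = 1 + 43.3873/1000

1.0434


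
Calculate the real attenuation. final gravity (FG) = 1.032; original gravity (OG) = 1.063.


AA = (OG−FG)/(OG−1)·100;  RA = AA·0.8192
AA = (1.063 − 1.032)/(1.063 − 1)·100 = 49.2063
RA = 49.2063·0.8192

40.3098 %


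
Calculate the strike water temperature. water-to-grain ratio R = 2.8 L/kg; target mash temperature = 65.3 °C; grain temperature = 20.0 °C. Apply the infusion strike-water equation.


T_strike = (0.41/R)·(T_mash − T_grain) + T_mash
T_strike = (0.41/2.8)·(65.3 − 20.0) + 65.3

71.9332 °C


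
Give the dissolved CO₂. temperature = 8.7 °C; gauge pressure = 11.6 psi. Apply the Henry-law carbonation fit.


vols = (P + 14.695)·(0.01821 + 0.09011·e^(−0.04·T))
vols = (11.6 + 14.695)·(0.01821 + 0.09011·e^(−0.04·8.7))

2.1519 volumes


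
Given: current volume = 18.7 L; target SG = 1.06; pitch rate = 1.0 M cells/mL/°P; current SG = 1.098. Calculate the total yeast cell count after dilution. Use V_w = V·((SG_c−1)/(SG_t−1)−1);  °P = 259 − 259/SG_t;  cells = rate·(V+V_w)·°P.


V_w = 18.7·((1.098−1)/(1.06−1)−1) = 11.8433
V_final = 18.7 + 11.8433 = 30.5433
°P = 259 − 259/1.06 = 14.6604
cells = 1.0·30.5433·14.6604

447.7768 billion cells


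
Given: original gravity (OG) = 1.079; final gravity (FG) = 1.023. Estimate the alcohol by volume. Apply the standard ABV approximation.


ABV = (OG − FG) · 131.25
ABV = (1.079 − 1.023) · 131.25

7.3500 % ABV


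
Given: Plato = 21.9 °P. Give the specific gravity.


SG = 259/(259 − P)
SG = 259/(259 − 21.9)

1.0924


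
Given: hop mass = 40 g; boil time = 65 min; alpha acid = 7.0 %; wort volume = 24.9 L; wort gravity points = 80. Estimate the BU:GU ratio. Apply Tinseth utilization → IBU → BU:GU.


U = 1.65·0.000125^(GP/1000)·(1−e^(−0.04t))/4.15;  IBU = (α/100)·m·U·1000/V;  BU:GU = IBU/GP
U = 1.65·0.000125^(80/1000)·(1−e^(−0.04·65))/4.15 = 0.1793
IBU = (7.0/100)·40·0.1793·1000/24.9 = 20.1665
BU:GU = 20.1665/80

0.2521


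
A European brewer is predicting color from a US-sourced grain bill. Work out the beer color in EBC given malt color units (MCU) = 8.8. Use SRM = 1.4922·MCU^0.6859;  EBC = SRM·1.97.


SRM = 1.4922·8.8^0.6859 = 6.6320
EBC = 6.6320·1.97

13.0651 EBC


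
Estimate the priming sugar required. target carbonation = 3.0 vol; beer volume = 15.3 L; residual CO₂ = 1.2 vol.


sugar = (target − residual)·4.0·V
sugar = (3.0 − 1.2)·4.0·15.3

110.1600 g


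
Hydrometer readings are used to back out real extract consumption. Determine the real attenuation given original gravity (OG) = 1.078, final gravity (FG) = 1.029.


AA = (OG−FG)/(OG−1)·100;  RA = AA·0.8192
AA = (1.078 − 1.029)/(1.078 − 1)·100 = 62.8205
RA = 62.8205·0.8192

51.4626 %


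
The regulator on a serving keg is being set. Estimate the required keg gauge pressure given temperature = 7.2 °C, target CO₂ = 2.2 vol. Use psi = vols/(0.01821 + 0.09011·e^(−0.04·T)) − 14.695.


psi = 2.2/(0.01821 + 0.09011·e^(−0.04·7.2)) − 14.695

10.9547 psi


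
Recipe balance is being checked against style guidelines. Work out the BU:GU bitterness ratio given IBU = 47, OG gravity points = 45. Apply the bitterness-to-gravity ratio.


BU:GU = IBU / OG_points
BU:GU = 47 / 45

1.0444


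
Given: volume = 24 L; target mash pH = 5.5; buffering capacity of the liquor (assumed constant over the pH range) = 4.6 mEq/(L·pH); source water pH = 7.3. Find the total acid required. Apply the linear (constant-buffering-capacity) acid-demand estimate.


acid = buffering capacity · (pH_source − pH_target) · V
acid = 4.6 · (7.3 − 5.5) · 24

198.7200 mEq


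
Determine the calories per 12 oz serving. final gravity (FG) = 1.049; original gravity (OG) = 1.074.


ABW = (OG−FG)·131.25·0.79/FG;  °P = 259 − 259/SG (for OG→OE and FG→AE);  RE = 0.1808·OE + 0.8192·AE;  Cal = (6.9·ABW + 4·(RE−0.1))·FG·3.55
ABW = (1.074 − 1.049)·131.25·0.79/1.049 = 2.4711
OE = 259 − 259/1.074 = 17.8454 °P
AE = 259 − 259/1.049 = 12.0982 °P
RE = 0.1808·17.8454 + 0.8192·12.0982 = 13.1373 °P
Cal = (6.9·2.4711 + 4·(13.1373−0.1))·1.049·3.55

257.6965 kcal


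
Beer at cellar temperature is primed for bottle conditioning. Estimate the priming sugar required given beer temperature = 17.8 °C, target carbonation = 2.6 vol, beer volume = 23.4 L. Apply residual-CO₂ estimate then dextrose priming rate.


residual = 14.695·(0.01821 + 0.09011·e^(−0.04·T));  sugar = (target − residual)·4.0·V
residual = 14.695·(0.01821 + 0.09011·e^(−0.04·17.8)) = 0.9173
sugar = (2.6 − 0.9173)·4.0·23.4

157.4994 g


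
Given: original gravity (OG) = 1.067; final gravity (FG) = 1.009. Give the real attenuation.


AA = (OG−FG)/(OG−1)·100;  RA = AA·0.8192
AA = (1.067 − 1.009)/(1.067 − 1)·100 = 86.5672
RA = 86.5672·0.8192

70.9158 %


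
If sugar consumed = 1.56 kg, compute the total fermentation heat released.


Q = m_sugar · 590 kJ/kg
Q = 1.56 · 590

920.4000 kJ


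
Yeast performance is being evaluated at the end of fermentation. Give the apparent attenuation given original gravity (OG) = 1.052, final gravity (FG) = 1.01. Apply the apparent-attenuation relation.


AA = (OG − FG)/(OG − 1) · 100
AA = (1.052 − 1.01)/(1.052 − 1) · 100

80.7692 %


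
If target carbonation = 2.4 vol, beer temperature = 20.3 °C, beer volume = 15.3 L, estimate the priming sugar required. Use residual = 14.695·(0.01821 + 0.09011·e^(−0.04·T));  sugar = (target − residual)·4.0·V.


residual = 14.695·(0.01821 + 0.09011·e^(−0.04·20.3)) = 0.8555
sugar = (2.4 − 0.8555)·4.0·15.3

94.5243 g


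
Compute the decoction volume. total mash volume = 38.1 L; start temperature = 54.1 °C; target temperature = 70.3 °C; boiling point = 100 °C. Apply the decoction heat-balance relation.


V_dec = V_total·(T_target − T_start)/(T_boil − T_start)
V_dec = 38.1·(70.3 − 54.1)/(100 − 54.1)

13.4471 L


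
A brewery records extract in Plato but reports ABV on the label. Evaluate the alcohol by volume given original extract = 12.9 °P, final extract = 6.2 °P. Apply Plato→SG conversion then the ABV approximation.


SG = 259/(259 − P);  ABV = (OG − FG)·131.25
OG = 259/(259 − 12.9) = 1.0524
FG = 259/(259 − 6.2) = 1.0245
ABV = (1.0524 − 1.0245)·131.25

3.6609 % ABV


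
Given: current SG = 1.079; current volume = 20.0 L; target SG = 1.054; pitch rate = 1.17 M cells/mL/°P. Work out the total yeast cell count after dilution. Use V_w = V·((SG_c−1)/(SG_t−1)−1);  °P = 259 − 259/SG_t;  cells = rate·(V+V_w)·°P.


V_w = 20.0·((1.079−1)/(1.054−1)−1) = 9.2593
V_final = 20.0 + 9.2593 = 29.2593
°P = 259 − 259/1.054 = 13.2694
cells = 1.17·29.2593·13.2694

454.2575 billion cells


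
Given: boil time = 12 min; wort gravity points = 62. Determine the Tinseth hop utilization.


U = 1.65·0.000125^(GP/1000) · (1 − e^(−0.04·t))/4.15
bigness = 1.65·0.000125^(62/1000) = 0.9451
boil_factor = (1 − e^(−0.04·12))/4.15 = 0.0919
U = 0.9451 · 0.0919

0.0868


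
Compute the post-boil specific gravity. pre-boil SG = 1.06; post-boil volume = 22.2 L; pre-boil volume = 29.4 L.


SG_post = 1 + (SG_pre − 1)·V_pre/V_post
pts_pre = (1.06 − 1)·1000 = 60.0000
pts_post = 60.0000·29.4/22.2 = 79.4595
SG_post = 1 + 79.4595/1000

1.0795
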